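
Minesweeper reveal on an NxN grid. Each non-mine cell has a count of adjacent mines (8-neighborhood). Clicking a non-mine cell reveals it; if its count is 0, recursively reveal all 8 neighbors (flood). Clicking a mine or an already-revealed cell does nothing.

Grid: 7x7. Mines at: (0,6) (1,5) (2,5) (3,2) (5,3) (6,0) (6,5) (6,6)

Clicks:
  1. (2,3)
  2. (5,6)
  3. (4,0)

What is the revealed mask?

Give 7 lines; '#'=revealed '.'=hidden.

Answer: #####..
#####..
#####..
##.....
##.....
##....#
.......

Derivation:
Click 1 (2,3) count=1: revealed 1 new [(2,3)] -> total=1
Click 2 (5,6) count=2: revealed 1 new [(5,6)] -> total=2
Click 3 (4,0) count=0: revealed 20 new [(0,0) (0,1) (0,2) (0,3) (0,4) (1,0) (1,1) (1,2) (1,3) (1,4) (2,0) (2,1) (2,2) (2,4) (3,0) (3,1) (4,0) (4,1) (5,0) (5,1)] -> total=22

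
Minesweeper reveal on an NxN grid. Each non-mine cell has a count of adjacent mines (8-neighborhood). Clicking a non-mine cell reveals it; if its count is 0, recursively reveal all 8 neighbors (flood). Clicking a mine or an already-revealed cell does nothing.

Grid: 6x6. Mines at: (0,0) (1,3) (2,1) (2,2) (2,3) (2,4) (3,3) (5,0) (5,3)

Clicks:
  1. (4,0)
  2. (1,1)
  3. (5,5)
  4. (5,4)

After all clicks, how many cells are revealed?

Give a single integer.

Click 1 (4,0) count=1: revealed 1 new [(4,0)] -> total=1
Click 2 (1,1) count=3: revealed 1 new [(1,1)] -> total=2
Click 3 (5,5) count=0: revealed 6 new [(3,4) (3,5) (4,4) (4,5) (5,4) (5,5)] -> total=8
Click 4 (5,4) count=1: revealed 0 new [(none)] -> total=8

Answer: 8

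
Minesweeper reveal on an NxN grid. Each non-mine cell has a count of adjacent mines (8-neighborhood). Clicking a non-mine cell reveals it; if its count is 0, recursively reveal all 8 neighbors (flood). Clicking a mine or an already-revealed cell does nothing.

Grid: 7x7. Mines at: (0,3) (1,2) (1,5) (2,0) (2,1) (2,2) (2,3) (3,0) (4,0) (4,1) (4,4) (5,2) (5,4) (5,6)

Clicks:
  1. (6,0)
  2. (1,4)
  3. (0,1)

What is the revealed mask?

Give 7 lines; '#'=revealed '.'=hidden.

Click 1 (6,0) count=0: revealed 4 new [(5,0) (5,1) (6,0) (6,1)] -> total=4
Click 2 (1,4) count=3: revealed 1 new [(1,4)] -> total=5
Click 3 (0,1) count=1: revealed 1 new [(0,1)] -> total=6

Answer: .#.....
....#..
.......
.......
.......
##.....
##.....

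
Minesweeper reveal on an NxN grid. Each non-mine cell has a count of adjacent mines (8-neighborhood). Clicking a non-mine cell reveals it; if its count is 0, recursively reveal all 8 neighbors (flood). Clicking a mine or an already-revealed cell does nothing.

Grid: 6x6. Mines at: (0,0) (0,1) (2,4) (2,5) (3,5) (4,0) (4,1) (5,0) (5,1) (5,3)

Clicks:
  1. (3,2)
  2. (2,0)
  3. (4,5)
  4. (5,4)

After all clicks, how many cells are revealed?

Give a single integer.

Answer: 14

Derivation:
Click 1 (3,2) count=1: revealed 1 new [(3,2)] -> total=1
Click 2 (2,0) count=0: revealed 11 new [(1,0) (1,1) (1,2) (1,3) (2,0) (2,1) (2,2) (2,3) (3,0) (3,1) (3,3)] -> total=12
Click 3 (4,5) count=1: revealed 1 new [(4,5)] -> total=13
Click 4 (5,4) count=1: revealed 1 new [(5,4)] -> total=14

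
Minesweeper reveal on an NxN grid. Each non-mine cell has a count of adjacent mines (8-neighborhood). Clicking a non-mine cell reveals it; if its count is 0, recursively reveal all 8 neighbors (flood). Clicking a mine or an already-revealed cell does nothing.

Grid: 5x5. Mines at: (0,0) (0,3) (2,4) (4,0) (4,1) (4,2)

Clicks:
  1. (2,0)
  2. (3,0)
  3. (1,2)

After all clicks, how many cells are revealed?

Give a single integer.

Answer: 12

Derivation:
Click 1 (2,0) count=0: revealed 12 new [(1,0) (1,1) (1,2) (1,3) (2,0) (2,1) (2,2) (2,3) (3,0) (3,1) (3,2) (3,3)] -> total=12
Click 2 (3,0) count=2: revealed 0 new [(none)] -> total=12
Click 3 (1,2) count=1: revealed 0 new [(none)] -> total=12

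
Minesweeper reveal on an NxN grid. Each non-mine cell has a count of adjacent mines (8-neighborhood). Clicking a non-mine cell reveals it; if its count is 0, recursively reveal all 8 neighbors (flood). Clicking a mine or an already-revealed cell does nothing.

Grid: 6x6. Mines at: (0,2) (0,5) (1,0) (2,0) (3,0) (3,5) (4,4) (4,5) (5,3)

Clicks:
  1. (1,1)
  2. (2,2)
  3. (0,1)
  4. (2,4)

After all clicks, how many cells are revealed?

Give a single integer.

Click 1 (1,1) count=3: revealed 1 new [(1,1)] -> total=1
Click 2 (2,2) count=0: revealed 14 new [(1,2) (1,3) (1,4) (2,1) (2,2) (2,3) (2,4) (3,1) (3,2) (3,3) (3,4) (4,1) (4,2) (4,3)] -> total=15
Click 3 (0,1) count=2: revealed 1 new [(0,1)] -> total=16
Click 4 (2,4) count=1: revealed 0 new [(none)] -> total=16

Answer: 16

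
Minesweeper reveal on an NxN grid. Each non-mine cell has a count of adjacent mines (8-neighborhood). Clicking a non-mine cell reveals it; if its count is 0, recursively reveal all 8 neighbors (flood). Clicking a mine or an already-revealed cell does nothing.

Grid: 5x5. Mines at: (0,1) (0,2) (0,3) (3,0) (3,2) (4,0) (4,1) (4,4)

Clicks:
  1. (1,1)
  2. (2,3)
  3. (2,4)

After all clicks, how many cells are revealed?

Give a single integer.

Answer: 7

Derivation:
Click 1 (1,1) count=2: revealed 1 new [(1,1)] -> total=1
Click 2 (2,3) count=1: revealed 1 new [(2,3)] -> total=2
Click 3 (2,4) count=0: revealed 5 new [(1,3) (1,4) (2,4) (3,3) (3,4)] -> total=7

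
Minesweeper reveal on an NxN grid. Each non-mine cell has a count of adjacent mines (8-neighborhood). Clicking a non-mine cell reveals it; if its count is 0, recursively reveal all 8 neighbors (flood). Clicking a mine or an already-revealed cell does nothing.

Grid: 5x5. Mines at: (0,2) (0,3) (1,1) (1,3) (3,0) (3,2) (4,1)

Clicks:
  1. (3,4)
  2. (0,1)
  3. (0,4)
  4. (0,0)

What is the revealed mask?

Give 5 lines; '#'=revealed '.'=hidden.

Click 1 (3,4) count=0: revealed 6 new [(2,3) (2,4) (3,3) (3,4) (4,3) (4,4)] -> total=6
Click 2 (0,1) count=2: revealed 1 new [(0,1)] -> total=7
Click 3 (0,4) count=2: revealed 1 new [(0,4)] -> total=8
Click 4 (0,0) count=1: revealed 1 new [(0,0)] -> total=9

Answer: ##..#
.....
...##
...##
...##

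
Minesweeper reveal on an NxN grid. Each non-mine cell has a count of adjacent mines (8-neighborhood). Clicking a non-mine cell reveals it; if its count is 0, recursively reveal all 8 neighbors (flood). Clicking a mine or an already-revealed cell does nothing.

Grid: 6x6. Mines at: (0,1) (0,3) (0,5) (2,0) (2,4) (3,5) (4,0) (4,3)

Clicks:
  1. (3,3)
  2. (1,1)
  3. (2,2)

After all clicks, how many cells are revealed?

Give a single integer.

Answer: 9

Derivation:
Click 1 (3,3) count=2: revealed 1 new [(3,3)] -> total=1
Click 2 (1,1) count=2: revealed 1 new [(1,1)] -> total=2
Click 3 (2,2) count=0: revealed 7 new [(1,2) (1,3) (2,1) (2,2) (2,3) (3,1) (3,2)] -> total=9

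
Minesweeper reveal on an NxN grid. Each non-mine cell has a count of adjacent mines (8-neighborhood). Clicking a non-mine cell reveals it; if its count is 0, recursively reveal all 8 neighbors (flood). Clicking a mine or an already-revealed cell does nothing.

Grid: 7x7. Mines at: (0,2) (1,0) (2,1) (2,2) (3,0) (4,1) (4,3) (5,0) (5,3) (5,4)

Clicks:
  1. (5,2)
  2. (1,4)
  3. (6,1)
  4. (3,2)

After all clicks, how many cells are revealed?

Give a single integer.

Answer: 26

Derivation:
Click 1 (5,2) count=3: revealed 1 new [(5,2)] -> total=1
Click 2 (1,4) count=0: revealed 23 new [(0,3) (0,4) (0,5) (0,6) (1,3) (1,4) (1,5) (1,6) (2,3) (2,4) (2,5) (2,6) (3,3) (3,4) (3,5) (3,6) (4,4) (4,5) (4,6) (5,5) (5,6) (6,5) (6,6)] -> total=24
Click 3 (6,1) count=1: revealed 1 new [(6,1)] -> total=25
Click 4 (3,2) count=4: revealed 1 new [(3,2)] -> total=26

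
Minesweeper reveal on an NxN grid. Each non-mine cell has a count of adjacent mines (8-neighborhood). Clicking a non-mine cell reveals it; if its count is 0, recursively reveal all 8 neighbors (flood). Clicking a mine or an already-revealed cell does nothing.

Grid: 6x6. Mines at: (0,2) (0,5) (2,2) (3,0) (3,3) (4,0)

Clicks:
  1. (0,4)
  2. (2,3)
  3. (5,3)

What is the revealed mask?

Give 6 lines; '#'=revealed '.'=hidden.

Click 1 (0,4) count=1: revealed 1 new [(0,4)] -> total=1
Click 2 (2,3) count=2: revealed 1 new [(2,3)] -> total=2
Click 3 (5,3) count=0: revealed 16 new [(1,4) (1,5) (2,4) (2,5) (3,4) (3,5) (4,1) (4,2) (4,3) (4,4) (4,5) (5,1) (5,2) (5,3) (5,4) (5,5)] -> total=18

Answer: ....#.
....##
...###
....##
.#####
.#####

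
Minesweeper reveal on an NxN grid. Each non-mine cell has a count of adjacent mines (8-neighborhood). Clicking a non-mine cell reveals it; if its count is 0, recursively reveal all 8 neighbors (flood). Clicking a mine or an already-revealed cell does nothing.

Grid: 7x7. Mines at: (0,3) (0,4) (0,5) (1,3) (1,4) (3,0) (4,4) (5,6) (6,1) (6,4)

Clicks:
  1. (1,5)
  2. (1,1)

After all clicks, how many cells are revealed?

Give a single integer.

Click 1 (1,5) count=3: revealed 1 new [(1,5)] -> total=1
Click 2 (1,1) count=0: revealed 9 new [(0,0) (0,1) (0,2) (1,0) (1,1) (1,2) (2,0) (2,1) (2,2)] -> total=10

Answer: 10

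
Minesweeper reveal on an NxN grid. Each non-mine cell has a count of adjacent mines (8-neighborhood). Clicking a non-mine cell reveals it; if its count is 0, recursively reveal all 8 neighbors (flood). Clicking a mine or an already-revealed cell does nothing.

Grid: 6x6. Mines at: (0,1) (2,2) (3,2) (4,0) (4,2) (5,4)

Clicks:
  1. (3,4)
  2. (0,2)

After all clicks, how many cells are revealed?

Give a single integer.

Answer: 17

Derivation:
Click 1 (3,4) count=0: revealed 17 new [(0,2) (0,3) (0,4) (0,5) (1,2) (1,3) (1,4) (1,5) (2,3) (2,4) (2,5) (3,3) (3,4) (3,5) (4,3) (4,4) (4,5)] -> total=17
Click 2 (0,2) count=1: revealed 0 new [(none)] -> total=17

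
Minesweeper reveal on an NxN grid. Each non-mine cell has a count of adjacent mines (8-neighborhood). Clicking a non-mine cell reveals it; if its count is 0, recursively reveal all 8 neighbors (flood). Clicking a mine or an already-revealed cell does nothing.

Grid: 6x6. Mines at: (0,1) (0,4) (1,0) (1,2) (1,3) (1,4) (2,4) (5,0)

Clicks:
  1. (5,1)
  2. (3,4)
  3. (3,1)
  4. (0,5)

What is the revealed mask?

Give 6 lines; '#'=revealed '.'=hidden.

Click 1 (5,1) count=1: revealed 1 new [(5,1)] -> total=1
Click 2 (3,4) count=1: revealed 1 new [(3,4)] -> total=2
Click 3 (3,1) count=0: revealed 19 new [(2,0) (2,1) (2,2) (2,3) (3,0) (3,1) (3,2) (3,3) (3,5) (4,0) (4,1) (4,2) (4,3) (4,4) (4,5) (5,2) (5,3) (5,4) (5,5)] -> total=21
Click 4 (0,5) count=2: revealed 1 new [(0,5)] -> total=22

Answer: .....#
......
####..
######
######
.#####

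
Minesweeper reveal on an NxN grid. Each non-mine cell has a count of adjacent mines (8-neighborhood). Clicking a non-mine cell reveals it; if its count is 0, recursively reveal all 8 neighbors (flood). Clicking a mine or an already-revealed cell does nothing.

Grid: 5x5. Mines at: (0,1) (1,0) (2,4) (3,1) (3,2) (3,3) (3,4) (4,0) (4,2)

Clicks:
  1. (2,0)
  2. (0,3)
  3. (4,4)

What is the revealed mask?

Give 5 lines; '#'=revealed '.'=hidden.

Click 1 (2,0) count=2: revealed 1 new [(2,0)] -> total=1
Click 2 (0,3) count=0: revealed 6 new [(0,2) (0,3) (0,4) (1,2) (1,3) (1,4)] -> total=7
Click 3 (4,4) count=2: revealed 1 new [(4,4)] -> total=8

Answer: ..###
..###
#....
.....
....#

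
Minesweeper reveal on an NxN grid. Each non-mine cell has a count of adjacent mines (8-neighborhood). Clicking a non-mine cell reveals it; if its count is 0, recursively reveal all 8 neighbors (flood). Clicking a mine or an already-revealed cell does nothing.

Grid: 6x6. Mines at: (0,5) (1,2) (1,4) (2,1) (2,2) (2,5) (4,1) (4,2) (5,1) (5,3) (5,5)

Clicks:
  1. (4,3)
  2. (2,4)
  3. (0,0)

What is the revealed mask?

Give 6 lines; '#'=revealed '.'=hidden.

Click 1 (4,3) count=2: revealed 1 new [(4,3)] -> total=1
Click 2 (2,4) count=2: revealed 1 new [(2,4)] -> total=2
Click 3 (0,0) count=0: revealed 4 new [(0,0) (0,1) (1,0) (1,1)] -> total=6

Answer: ##....
##....
....#.
......
...#..
......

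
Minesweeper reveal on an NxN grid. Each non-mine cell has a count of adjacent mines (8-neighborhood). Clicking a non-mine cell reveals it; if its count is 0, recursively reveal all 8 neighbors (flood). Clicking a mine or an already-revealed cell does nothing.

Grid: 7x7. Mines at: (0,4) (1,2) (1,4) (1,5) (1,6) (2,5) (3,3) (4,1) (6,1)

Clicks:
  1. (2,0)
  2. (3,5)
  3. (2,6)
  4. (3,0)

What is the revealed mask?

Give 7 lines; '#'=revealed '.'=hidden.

Click 1 (2,0) count=0: revealed 8 new [(0,0) (0,1) (1,0) (1,1) (2,0) (2,1) (3,0) (3,1)] -> total=8
Click 2 (3,5) count=1: revealed 1 new [(3,5)] -> total=9
Click 3 (2,6) count=3: revealed 1 new [(2,6)] -> total=10
Click 4 (3,0) count=1: revealed 0 new [(none)] -> total=10

Answer: ##.....
##.....
##....#
##...#.
.......
.......
.......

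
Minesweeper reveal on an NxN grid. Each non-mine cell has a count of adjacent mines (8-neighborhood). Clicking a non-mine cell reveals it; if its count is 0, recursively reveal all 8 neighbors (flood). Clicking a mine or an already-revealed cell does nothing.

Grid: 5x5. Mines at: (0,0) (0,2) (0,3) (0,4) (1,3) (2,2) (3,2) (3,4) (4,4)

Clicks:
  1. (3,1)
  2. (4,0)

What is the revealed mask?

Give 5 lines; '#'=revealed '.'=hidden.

Click 1 (3,1) count=2: revealed 1 new [(3,1)] -> total=1
Click 2 (4,0) count=0: revealed 7 new [(1,0) (1,1) (2,0) (2,1) (3,0) (4,0) (4,1)] -> total=8

Answer: .....
##...
##...
##...
##...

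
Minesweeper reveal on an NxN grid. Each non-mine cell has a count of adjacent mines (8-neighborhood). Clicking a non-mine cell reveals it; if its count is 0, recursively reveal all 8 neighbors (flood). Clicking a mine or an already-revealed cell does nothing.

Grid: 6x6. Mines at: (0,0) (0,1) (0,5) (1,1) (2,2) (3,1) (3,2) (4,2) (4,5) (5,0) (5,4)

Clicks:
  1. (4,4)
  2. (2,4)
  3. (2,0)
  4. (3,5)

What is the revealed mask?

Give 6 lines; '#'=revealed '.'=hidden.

Answer: ......
...###
#..###
...###
....#.
......

Derivation:
Click 1 (4,4) count=2: revealed 1 new [(4,4)] -> total=1
Click 2 (2,4) count=0: revealed 9 new [(1,3) (1,4) (1,5) (2,3) (2,4) (2,5) (3,3) (3,4) (3,5)] -> total=10
Click 3 (2,0) count=2: revealed 1 new [(2,0)] -> total=11
Click 4 (3,5) count=1: revealed 0 new [(none)] -> total=11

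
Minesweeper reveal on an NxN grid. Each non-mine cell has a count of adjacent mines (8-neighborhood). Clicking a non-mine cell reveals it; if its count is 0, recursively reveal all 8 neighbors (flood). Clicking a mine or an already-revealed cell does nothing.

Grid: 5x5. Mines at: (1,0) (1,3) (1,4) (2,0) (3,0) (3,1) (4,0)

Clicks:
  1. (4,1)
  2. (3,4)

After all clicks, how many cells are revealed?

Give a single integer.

Click 1 (4,1) count=3: revealed 1 new [(4,1)] -> total=1
Click 2 (3,4) count=0: revealed 9 new [(2,2) (2,3) (2,4) (3,2) (3,3) (3,4) (4,2) (4,3) (4,4)] -> total=10

Answer: 10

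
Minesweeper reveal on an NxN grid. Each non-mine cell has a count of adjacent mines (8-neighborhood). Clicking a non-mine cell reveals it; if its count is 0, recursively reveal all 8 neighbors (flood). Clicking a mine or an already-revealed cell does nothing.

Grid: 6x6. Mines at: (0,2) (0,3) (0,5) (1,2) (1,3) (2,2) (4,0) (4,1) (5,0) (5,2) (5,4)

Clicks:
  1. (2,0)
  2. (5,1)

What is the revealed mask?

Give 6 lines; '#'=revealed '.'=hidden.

Answer: ##....
##....
##....
##....
......
.#....

Derivation:
Click 1 (2,0) count=0: revealed 8 new [(0,0) (0,1) (1,0) (1,1) (2,0) (2,1) (3,0) (3,1)] -> total=8
Click 2 (5,1) count=4: revealed 1 new [(5,1)] -> total=9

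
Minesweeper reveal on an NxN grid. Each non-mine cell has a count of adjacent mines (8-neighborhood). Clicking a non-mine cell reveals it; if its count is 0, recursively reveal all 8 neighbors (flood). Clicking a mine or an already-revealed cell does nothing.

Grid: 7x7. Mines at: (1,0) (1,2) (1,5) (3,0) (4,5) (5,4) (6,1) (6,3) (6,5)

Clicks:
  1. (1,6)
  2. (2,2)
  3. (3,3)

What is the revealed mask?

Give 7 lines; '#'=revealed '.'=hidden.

Answer: .......
......#
.####..
.####..
.####..
.###...
.......

Derivation:
Click 1 (1,6) count=1: revealed 1 new [(1,6)] -> total=1
Click 2 (2,2) count=1: revealed 1 new [(2,2)] -> total=2
Click 3 (3,3) count=0: revealed 14 new [(2,1) (2,3) (2,4) (3,1) (3,2) (3,3) (3,4) (4,1) (4,2) (4,3) (4,4) (5,1) (5,2) (5,3)] -> total=16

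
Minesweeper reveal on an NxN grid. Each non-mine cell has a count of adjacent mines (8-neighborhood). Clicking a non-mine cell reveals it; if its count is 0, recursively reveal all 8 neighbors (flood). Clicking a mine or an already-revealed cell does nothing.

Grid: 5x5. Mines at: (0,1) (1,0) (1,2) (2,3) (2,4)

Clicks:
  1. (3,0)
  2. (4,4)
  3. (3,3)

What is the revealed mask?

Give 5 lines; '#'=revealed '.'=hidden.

Answer: .....
.....
###..
#####
#####

Derivation:
Click 1 (3,0) count=0: revealed 13 new [(2,0) (2,1) (2,2) (3,0) (3,1) (3,2) (3,3) (3,4) (4,0) (4,1) (4,2) (4,3) (4,4)] -> total=13
Click 2 (4,4) count=0: revealed 0 new [(none)] -> total=13
Click 3 (3,3) count=2: revealed 0 new [(none)] -> total=13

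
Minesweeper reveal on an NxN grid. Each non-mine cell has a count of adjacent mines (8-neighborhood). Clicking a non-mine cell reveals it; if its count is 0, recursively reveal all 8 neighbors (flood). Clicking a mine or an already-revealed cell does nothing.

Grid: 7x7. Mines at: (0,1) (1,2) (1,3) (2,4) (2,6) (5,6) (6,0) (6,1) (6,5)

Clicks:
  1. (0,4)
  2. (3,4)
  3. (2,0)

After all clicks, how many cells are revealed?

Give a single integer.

Answer: 28

Derivation:
Click 1 (0,4) count=1: revealed 1 new [(0,4)] -> total=1
Click 2 (3,4) count=1: revealed 1 new [(3,4)] -> total=2
Click 3 (2,0) count=0: revealed 26 new [(1,0) (1,1) (2,0) (2,1) (2,2) (2,3) (3,0) (3,1) (3,2) (3,3) (3,5) (4,0) (4,1) (4,2) (4,3) (4,4) (4,5) (5,0) (5,1) (5,2) (5,3) (5,4) (5,5) (6,2) (6,3) (6,4)] -> total=28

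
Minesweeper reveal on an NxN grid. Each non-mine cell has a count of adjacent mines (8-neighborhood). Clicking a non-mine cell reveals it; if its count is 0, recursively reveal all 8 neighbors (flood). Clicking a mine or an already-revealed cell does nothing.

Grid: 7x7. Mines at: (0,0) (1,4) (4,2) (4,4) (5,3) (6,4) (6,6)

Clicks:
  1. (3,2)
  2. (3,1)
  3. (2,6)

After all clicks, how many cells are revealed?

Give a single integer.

Click 1 (3,2) count=1: revealed 1 new [(3,2)] -> total=1
Click 2 (3,1) count=1: revealed 1 new [(3,1)] -> total=2
Click 3 (2,6) count=0: revealed 12 new [(0,5) (0,6) (1,5) (1,6) (2,5) (2,6) (3,5) (3,6) (4,5) (4,6) (5,5) (5,6)] -> total=14

Answer: 14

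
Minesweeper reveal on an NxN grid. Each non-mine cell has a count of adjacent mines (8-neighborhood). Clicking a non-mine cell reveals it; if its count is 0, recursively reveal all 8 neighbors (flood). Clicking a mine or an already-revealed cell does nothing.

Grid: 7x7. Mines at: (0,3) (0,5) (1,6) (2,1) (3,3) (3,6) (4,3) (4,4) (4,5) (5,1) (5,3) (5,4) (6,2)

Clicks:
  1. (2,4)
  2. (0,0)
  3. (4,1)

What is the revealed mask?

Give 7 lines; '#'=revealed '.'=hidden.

Click 1 (2,4) count=1: revealed 1 new [(2,4)] -> total=1
Click 2 (0,0) count=0: revealed 6 new [(0,0) (0,1) (0,2) (1,0) (1,1) (1,2)] -> total=7
Click 3 (4,1) count=1: revealed 1 new [(4,1)] -> total=8

Answer: ###....
###....
....#..
.......
.#.....
.......
.......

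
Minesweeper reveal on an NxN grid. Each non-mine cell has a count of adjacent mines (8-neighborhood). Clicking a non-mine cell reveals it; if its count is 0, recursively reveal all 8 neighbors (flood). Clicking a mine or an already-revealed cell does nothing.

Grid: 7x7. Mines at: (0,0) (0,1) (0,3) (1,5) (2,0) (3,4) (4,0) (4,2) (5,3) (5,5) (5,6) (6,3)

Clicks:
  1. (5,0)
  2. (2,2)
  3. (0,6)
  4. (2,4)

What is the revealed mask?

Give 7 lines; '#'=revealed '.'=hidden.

Answer: ......#
.###...
.####..
.###...
.......
#......
.......

Derivation:
Click 1 (5,0) count=1: revealed 1 new [(5,0)] -> total=1
Click 2 (2,2) count=0: revealed 9 new [(1,1) (1,2) (1,3) (2,1) (2,2) (2,3) (3,1) (3,2) (3,3)] -> total=10
Click 3 (0,6) count=1: revealed 1 new [(0,6)] -> total=11
Click 4 (2,4) count=2: revealed 1 new [(2,4)] -> total=12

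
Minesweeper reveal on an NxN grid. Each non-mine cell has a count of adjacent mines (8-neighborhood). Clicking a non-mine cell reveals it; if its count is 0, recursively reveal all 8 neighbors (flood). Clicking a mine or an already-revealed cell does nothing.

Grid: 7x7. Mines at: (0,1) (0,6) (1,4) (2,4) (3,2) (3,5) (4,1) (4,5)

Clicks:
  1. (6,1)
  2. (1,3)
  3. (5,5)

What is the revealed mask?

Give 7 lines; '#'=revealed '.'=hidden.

Answer: .......
...#...
.......
.......
..###..
#######
#######

Derivation:
Click 1 (6,1) count=0: revealed 17 new [(4,2) (4,3) (4,4) (5,0) (5,1) (5,2) (5,3) (5,4) (5,5) (5,6) (6,0) (6,1) (6,2) (6,3) (6,4) (6,5) (6,6)] -> total=17
Click 2 (1,3) count=2: revealed 1 new [(1,3)] -> total=18
Click 3 (5,5) count=1: revealed 0 new [(none)] -> total=18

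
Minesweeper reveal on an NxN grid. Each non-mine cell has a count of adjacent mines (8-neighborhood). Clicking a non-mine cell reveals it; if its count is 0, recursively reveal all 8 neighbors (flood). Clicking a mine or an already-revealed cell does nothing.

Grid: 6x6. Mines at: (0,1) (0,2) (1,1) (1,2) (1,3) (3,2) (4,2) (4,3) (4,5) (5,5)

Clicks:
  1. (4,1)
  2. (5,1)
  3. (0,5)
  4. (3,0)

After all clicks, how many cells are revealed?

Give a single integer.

Answer: 16

Derivation:
Click 1 (4,1) count=2: revealed 1 new [(4,1)] -> total=1
Click 2 (5,1) count=1: revealed 1 new [(5,1)] -> total=2
Click 3 (0,5) count=0: revealed 8 new [(0,4) (0,5) (1,4) (1,5) (2,4) (2,5) (3,4) (3,5)] -> total=10
Click 4 (3,0) count=0: revealed 6 new [(2,0) (2,1) (3,0) (3,1) (4,0) (5,0)] -> total=16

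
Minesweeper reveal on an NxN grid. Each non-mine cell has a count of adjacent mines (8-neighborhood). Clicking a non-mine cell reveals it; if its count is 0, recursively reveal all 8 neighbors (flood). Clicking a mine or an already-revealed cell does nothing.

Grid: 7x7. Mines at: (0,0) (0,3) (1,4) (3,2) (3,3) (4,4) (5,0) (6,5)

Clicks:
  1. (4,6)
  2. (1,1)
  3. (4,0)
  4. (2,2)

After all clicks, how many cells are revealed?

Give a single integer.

Answer: 15

Derivation:
Click 1 (4,6) count=0: revealed 12 new [(0,5) (0,6) (1,5) (1,6) (2,5) (2,6) (3,5) (3,6) (4,5) (4,6) (5,5) (5,6)] -> total=12
Click 2 (1,1) count=1: revealed 1 new [(1,1)] -> total=13
Click 3 (4,0) count=1: revealed 1 new [(4,0)] -> total=14
Click 4 (2,2) count=2: revealed 1 new [(2,2)] -> total=15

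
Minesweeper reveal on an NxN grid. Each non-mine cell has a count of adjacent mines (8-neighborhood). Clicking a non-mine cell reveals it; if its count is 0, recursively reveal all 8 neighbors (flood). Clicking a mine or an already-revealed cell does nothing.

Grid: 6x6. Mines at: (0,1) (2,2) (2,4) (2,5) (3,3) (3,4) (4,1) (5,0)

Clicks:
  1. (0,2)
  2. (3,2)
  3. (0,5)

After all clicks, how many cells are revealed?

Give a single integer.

Click 1 (0,2) count=1: revealed 1 new [(0,2)] -> total=1
Click 2 (3,2) count=3: revealed 1 new [(3,2)] -> total=2
Click 3 (0,5) count=0: revealed 7 new [(0,3) (0,4) (0,5) (1,2) (1,3) (1,4) (1,5)] -> total=9

Answer: 9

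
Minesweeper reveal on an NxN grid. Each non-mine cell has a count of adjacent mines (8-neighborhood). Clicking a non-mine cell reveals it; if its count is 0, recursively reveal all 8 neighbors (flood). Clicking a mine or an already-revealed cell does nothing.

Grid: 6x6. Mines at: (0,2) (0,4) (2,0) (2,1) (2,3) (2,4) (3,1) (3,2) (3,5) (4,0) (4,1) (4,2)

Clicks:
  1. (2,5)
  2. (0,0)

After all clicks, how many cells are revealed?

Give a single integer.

Click 1 (2,5) count=2: revealed 1 new [(2,5)] -> total=1
Click 2 (0,0) count=0: revealed 4 new [(0,0) (0,1) (1,0) (1,1)] -> total=5

Answer: 5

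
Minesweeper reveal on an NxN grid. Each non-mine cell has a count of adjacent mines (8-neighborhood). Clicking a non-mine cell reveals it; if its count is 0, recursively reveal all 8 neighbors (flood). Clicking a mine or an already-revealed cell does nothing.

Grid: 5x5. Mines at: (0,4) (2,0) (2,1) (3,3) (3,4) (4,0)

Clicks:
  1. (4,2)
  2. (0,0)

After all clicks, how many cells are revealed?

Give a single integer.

Answer: 9

Derivation:
Click 1 (4,2) count=1: revealed 1 new [(4,2)] -> total=1
Click 2 (0,0) count=0: revealed 8 new [(0,0) (0,1) (0,2) (0,3) (1,0) (1,1) (1,2) (1,3)] -> total=9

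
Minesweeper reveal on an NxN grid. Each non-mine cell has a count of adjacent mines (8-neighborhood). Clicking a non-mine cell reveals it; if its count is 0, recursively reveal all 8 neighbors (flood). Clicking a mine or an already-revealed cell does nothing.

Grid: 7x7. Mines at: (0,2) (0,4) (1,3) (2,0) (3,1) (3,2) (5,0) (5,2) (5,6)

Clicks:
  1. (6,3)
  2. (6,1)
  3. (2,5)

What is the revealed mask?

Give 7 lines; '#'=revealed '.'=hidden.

Answer: .....##
....###
...####
...####
...####
...###.
.#.###.

Derivation:
Click 1 (6,3) count=1: revealed 1 new [(6,3)] -> total=1
Click 2 (6,1) count=2: revealed 1 new [(6,1)] -> total=2
Click 3 (2,5) count=0: revealed 22 new [(0,5) (0,6) (1,4) (1,5) (1,6) (2,3) (2,4) (2,5) (2,6) (3,3) (3,4) (3,5) (3,6) (4,3) (4,4) (4,5) (4,6) (5,3) (5,4) (5,5) (6,4) (6,5)] -> total=24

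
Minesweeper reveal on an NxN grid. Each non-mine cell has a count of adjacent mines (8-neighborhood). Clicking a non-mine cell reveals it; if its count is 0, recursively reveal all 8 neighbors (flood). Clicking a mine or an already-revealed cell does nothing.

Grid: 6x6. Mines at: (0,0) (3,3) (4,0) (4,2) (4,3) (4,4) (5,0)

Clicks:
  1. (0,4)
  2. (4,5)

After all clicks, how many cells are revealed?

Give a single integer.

Click 1 (0,4) count=0: revealed 22 new [(0,1) (0,2) (0,3) (0,4) (0,5) (1,0) (1,1) (1,2) (1,3) (1,4) (1,5) (2,0) (2,1) (2,2) (2,3) (2,4) (2,5) (3,0) (3,1) (3,2) (3,4) (3,5)] -> total=22
Click 2 (4,5) count=1: revealed 1 new [(4,5)] -> total=23

Answer: 23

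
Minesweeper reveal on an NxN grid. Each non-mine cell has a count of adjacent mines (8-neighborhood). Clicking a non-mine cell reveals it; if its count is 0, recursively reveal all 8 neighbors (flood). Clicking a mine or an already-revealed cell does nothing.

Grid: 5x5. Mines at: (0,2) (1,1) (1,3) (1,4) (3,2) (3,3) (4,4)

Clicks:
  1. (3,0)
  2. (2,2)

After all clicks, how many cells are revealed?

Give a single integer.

Click 1 (3,0) count=0: revealed 6 new [(2,0) (2,1) (3,0) (3,1) (4,0) (4,1)] -> total=6
Click 2 (2,2) count=4: revealed 1 new [(2,2)] -> total=7

Answer: 7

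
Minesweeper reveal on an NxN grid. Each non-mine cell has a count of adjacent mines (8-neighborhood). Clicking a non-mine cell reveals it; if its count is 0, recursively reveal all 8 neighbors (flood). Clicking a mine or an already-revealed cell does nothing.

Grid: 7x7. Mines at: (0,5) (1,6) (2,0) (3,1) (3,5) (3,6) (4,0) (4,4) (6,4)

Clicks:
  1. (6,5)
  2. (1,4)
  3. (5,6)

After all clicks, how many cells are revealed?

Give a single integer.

Click 1 (6,5) count=1: revealed 1 new [(6,5)] -> total=1
Click 2 (1,4) count=1: revealed 1 new [(1,4)] -> total=2
Click 3 (5,6) count=0: revealed 5 new [(4,5) (4,6) (5,5) (5,6) (6,6)] -> total=7

Answer: 7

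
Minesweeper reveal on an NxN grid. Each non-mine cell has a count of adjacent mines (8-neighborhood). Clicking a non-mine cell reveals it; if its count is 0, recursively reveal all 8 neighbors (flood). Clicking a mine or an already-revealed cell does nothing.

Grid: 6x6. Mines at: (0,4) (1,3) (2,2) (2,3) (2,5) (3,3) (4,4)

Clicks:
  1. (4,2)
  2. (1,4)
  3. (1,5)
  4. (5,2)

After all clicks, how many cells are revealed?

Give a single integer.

Answer: 21

Derivation:
Click 1 (4,2) count=1: revealed 1 new [(4,2)] -> total=1
Click 2 (1,4) count=4: revealed 1 new [(1,4)] -> total=2
Click 3 (1,5) count=2: revealed 1 new [(1,5)] -> total=3
Click 4 (5,2) count=0: revealed 18 new [(0,0) (0,1) (0,2) (1,0) (1,1) (1,2) (2,0) (2,1) (3,0) (3,1) (3,2) (4,0) (4,1) (4,3) (5,0) (5,1) (5,2) (5,3)] -> total=21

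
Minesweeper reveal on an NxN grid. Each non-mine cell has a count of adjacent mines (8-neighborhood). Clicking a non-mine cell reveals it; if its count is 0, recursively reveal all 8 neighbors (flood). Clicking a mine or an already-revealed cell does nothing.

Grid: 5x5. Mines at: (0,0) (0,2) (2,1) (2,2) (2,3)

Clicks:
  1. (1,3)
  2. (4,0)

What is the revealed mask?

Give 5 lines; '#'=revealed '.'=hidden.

Answer: .....
...#.
.....
#####
#####

Derivation:
Click 1 (1,3) count=3: revealed 1 new [(1,3)] -> total=1
Click 2 (4,0) count=0: revealed 10 new [(3,0) (3,1) (3,2) (3,3) (3,4) (4,0) (4,1) (4,2) (4,3) (4,4)] -> total=11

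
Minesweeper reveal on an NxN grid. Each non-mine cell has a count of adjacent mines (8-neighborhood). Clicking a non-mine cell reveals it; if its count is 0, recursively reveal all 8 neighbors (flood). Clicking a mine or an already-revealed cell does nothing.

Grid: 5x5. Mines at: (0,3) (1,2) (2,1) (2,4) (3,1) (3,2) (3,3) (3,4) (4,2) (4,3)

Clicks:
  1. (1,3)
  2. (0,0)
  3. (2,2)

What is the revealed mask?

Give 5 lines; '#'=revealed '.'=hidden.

Answer: ##...
##.#.
..#..
.....
.....

Derivation:
Click 1 (1,3) count=3: revealed 1 new [(1,3)] -> total=1
Click 2 (0,0) count=0: revealed 4 new [(0,0) (0,1) (1,0) (1,1)] -> total=5
Click 3 (2,2) count=5: revealed 1 new [(2,2)] -> total=6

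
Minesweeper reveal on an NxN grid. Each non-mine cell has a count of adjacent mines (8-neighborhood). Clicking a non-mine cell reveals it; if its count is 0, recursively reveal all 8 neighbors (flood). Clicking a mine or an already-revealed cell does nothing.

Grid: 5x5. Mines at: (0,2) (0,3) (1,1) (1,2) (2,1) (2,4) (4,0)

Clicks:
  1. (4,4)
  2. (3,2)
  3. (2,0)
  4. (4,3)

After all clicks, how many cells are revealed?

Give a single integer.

Click 1 (4,4) count=0: revealed 8 new [(3,1) (3,2) (3,3) (3,4) (4,1) (4,2) (4,3) (4,4)] -> total=8
Click 2 (3,2) count=1: revealed 0 new [(none)] -> total=8
Click 3 (2,0) count=2: revealed 1 new [(2,0)] -> total=9
Click 4 (4,3) count=0: revealed 0 new [(none)] -> total=9

Answer: 9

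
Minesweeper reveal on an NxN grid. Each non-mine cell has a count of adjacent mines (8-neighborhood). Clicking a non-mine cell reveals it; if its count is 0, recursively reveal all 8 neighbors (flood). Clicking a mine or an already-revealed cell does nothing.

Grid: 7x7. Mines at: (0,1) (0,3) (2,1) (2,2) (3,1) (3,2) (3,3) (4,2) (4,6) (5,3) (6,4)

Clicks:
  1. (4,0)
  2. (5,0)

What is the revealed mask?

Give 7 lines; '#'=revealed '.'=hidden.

Click 1 (4,0) count=1: revealed 1 new [(4,0)] -> total=1
Click 2 (5,0) count=0: revealed 7 new [(4,1) (5,0) (5,1) (5,2) (6,0) (6,1) (6,2)] -> total=8

Answer: .......
.......
.......
.......
##.....
###....
###....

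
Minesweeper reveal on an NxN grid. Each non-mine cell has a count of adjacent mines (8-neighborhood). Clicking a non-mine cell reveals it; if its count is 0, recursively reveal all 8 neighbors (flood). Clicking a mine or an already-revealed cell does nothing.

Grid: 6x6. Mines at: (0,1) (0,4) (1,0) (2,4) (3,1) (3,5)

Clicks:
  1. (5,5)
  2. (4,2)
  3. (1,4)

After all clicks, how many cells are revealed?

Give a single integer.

Click 1 (5,5) count=0: revealed 15 new [(3,2) (3,3) (3,4) (4,0) (4,1) (4,2) (4,3) (4,4) (4,5) (5,0) (5,1) (5,2) (5,3) (5,4) (5,5)] -> total=15
Click 2 (4,2) count=1: revealed 0 new [(none)] -> total=15
Click 3 (1,4) count=2: revealed 1 new [(1,4)] -> total=16

Answer: 16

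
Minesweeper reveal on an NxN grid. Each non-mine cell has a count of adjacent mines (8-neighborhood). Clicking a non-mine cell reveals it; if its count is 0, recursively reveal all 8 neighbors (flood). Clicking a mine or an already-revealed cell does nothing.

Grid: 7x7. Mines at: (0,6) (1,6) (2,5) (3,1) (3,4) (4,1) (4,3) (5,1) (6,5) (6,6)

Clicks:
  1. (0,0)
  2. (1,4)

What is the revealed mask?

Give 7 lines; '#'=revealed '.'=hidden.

Answer: ######.
######.
#####..
.......
.......
.......
.......

Derivation:
Click 1 (0,0) count=0: revealed 17 new [(0,0) (0,1) (0,2) (0,3) (0,4) (0,5) (1,0) (1,1) (1,2) (1,3) (1,4) (1,5) (2,0) (2,1) (2,2) (2,3) (2,4)] -> total=17
Click 2 (1,4) count=1: revealed 0 new [(none)] -> total=17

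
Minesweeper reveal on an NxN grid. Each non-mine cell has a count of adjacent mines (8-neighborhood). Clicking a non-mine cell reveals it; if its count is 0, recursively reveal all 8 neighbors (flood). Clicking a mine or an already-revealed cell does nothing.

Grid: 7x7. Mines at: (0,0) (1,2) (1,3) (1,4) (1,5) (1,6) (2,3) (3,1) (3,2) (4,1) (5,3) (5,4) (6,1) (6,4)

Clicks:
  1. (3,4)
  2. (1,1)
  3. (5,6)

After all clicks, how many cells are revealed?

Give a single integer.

Answer: 14

Derivation:
Click 1 (3,4) count=1: revealed 1 new [(3,4)] -> total=1
Click 2 (1,1) count=2: revealed 1 new [(1,1)] -> total=2
Click 3 (5,6) count=0: revealed 12 new [(2,4) (2,5) (2,6) (3,5) (3,6) (4,4) (4,5) (4,6) (5,5) (5,6) (6,5) (6,6)] -> total=14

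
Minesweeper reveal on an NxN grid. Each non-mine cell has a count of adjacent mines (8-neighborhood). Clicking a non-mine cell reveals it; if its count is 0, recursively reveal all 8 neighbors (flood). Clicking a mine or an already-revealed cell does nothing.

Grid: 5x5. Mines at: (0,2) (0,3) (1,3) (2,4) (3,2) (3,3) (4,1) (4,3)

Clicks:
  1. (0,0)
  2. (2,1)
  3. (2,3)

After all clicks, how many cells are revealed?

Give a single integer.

Answer: 9

Derivation:
Click 1 (0,0) count=0: revealed 8 new [(0,0) (0,1) (1,0) (1,1) (2,0) (2,1) (3,0) (3,1)] -> total=8
Click 2 (2,1) count=1: revealed 0 new [(none)] -> total=8
Click 3 (2,3) count=4: revealed 1 new [(2,3)] -> total=9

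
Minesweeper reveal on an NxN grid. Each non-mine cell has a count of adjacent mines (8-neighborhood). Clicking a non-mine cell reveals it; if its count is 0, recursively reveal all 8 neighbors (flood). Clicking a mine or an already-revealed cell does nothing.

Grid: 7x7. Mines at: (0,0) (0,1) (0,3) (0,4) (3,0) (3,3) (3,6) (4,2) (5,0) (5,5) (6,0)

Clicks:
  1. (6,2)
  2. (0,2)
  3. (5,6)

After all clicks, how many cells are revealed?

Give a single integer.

Answer: 10

Derivation:
Click 1 (6,2) count=0: revealed 8 new [(5,1) (5,2) (5,3) (5,4) (6,1) (6,2) (6,3) (6,4)] -> total=8
Click 2 (0,2) count=2: revealed 1 new [(0,2)] -> total=9
Click 3 (5,6) count=1: revealed 1 new [(5,6)] -> total=10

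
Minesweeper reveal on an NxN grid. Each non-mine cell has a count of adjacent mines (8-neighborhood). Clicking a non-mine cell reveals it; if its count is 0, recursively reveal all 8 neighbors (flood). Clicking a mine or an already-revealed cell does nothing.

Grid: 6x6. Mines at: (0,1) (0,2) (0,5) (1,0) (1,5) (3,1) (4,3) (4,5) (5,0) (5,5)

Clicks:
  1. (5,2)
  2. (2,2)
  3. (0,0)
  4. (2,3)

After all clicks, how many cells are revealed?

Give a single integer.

Click 1 (5,2) count=1: revealed 1 new [(5,2)] -> total=1
Click 2 (2,2) count=1: revealed 1 new [(2,2)] -> total=2
Click 3 (0,0) count=2: revealed 1 new [(0,0)] -> total=3
Click 4 (2,3) count=0: revealed 8 new [(1,2) (1,3) (1,4) (2,3) (2,4) (3,2) (3,3) (3,4)] -> total=11

Answer: 11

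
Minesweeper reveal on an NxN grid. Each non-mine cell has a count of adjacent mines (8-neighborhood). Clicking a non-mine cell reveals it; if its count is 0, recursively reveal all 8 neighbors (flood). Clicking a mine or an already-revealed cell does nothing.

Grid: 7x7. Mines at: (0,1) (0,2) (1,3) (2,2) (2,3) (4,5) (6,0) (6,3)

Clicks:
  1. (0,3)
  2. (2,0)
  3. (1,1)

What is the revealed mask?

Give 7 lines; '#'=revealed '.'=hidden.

Click 1 (0,3) count=2: revealed 1 new [(0,3)] -> total=1
Click 2 (2,0) count=0: revealed 19 new [(1,0) (1,1) (2,0) (2,1) (3,0) (3,1) (3,2) (3,3) (3,4) (4,0) (4,1) (4,2) (4,3) (4,4) (5,0) (5,1) (5,2) (5,3) (5,4)] -> total=20
Click 3 (1,1) count=3: revealed 0 new [(none)] -> total=20

Answer: ...#...
##.....
##.....
#####..
#####..
#####..
.......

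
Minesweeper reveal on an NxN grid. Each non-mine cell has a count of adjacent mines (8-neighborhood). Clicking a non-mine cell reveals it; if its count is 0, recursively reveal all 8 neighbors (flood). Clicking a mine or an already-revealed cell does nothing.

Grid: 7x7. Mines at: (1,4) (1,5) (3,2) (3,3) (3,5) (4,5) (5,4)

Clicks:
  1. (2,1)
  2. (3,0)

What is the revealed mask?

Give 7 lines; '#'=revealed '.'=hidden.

Answer: ####...
####...
####...
##.....
####...
####...
####...

Derivation:
Click 1 (2,1) count=1: revealed 1 new [(2,1)] -> total=1
Click 2 (3,0) count=0: revealed 25 new [(0,0) (0,1) (0,2) (0,3) (1,0) (1,1) (1,2) (1,3) (2,0) (2,2) (2,3) (3,0) (3,1) (4,0) (4,1) (4,2) (4,3) (5,0) (5,1) (5,2) (5,3) (6,0) (6,1) (6,2) (6,3)] -> total=26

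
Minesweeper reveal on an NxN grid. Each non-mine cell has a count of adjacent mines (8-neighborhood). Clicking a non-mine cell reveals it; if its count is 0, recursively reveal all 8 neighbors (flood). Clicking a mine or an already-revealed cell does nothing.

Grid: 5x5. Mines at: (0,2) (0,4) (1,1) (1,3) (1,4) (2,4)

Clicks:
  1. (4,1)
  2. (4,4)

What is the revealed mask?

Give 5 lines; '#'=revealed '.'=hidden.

Answer: .....
.....
####.
#####
#####

Derivation:
Click 1 (4,1) count=0: revealed 14 new [(2,0) (2,1) (2,2) (2,3) (3,0) (3,1) (3,2) (3,3) (3,4) (4,0) (4,1) (4,2) (4,3) (4,4)] -> total=14
Click 2 (4,4) count=0: revealed 0 new [(none)] -> total=14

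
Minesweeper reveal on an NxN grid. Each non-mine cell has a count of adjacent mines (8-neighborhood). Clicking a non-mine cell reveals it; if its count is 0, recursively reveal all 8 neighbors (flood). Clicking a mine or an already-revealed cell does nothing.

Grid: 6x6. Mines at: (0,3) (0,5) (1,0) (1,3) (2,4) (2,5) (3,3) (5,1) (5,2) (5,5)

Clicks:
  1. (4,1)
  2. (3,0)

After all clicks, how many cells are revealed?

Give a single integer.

Click 1 (4,1) count=2: revealed 1 new [(4,1)] -> total=1
Click 2 (3,0) count=0: revealed 8 new [(2,0) (2,1) (2,2) (3,0) (3,1) (3,2) (4,0) (4,2)] -> total=9

Answer: 9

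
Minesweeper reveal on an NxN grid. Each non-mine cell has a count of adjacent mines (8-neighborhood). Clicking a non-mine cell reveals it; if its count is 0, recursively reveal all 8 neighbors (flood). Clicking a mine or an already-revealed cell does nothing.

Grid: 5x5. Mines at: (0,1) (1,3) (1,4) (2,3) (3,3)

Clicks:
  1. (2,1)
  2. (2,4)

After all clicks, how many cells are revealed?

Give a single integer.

Answer: 13

Derivation:
Click 1 (2,1) count=0: revealed 12 new [(1,0) (1,1) (1,2) (2,0) (2,1) (2,2) (3,0) (3,1) (3,2) (4,0) (4,1) (4,2)] -> total=12
Click 2 (2,4) count=4: revealed 1 new [(2,4)] -> total=13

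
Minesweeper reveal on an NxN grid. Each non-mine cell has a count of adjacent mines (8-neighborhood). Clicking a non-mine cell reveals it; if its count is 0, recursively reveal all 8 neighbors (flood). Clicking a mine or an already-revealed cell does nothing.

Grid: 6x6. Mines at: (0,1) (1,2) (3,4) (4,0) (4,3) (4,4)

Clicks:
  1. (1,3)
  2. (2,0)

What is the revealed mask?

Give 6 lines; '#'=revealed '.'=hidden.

Click 1 (1,3) count=1: revealed 1 new [(1,3)] -> total=1
Click 2 (2,0) count=0: revealed 6 new [(1,0) (1,1) (2,0) (2,1) (3,0) (3,1)] -> total=7

Answer: ......
##.#..
##....
##....
......
......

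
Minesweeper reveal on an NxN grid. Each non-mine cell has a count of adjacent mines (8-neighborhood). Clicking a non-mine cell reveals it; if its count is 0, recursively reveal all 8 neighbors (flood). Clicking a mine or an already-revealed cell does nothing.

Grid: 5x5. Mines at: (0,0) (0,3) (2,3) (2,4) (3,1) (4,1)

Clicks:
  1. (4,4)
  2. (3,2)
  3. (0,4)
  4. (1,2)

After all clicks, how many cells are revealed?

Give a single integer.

Answer: 8

Derivation:
Click 1 (4,4) count=0: revealed 6 new [(3,2) (3,3) (3,4) (4,2) (4,3) (4,4)] -> total=6
Click 2 (3,2) count=3: revealed 0 new [(none)] -> total=6
Click 3 (0,4) count=1: revealed 1 new [(0,4)] -> total=7
Click 4 (1,2) count=2: revealed 1 new [(1,2)] -> total=8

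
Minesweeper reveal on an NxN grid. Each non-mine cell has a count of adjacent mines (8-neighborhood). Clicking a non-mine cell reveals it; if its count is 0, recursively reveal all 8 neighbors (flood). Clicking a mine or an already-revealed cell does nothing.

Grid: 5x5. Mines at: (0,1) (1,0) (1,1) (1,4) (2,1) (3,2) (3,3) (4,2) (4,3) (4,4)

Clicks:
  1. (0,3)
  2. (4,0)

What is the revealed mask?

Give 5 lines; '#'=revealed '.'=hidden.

Answer: ...#.
.....
.....
##...
##...

Derivation:
Click 1 (0,3) count=1: revealed 1 new [(0,3)] -> total=1
Click 2 (4,0) count=0: revealed 4 new [(3,0) (3,1) (4,0) (4,1)] -> total=5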